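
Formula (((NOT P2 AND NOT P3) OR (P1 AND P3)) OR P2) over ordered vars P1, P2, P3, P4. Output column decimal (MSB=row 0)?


Formula: (((NOT P2 AND NOT P3) OR (P1 AND P3)) OR P2) over P1, P2, P3, P4 (16 rows)
Evaluate each row (bits = P1,P2,P3,P4, MSB first):
  row 0 [0000]: (((NOT 0 AND NOT 0) OR (0 AND 0)) OR 0) -> 1
  row 1 [0001]: (((NOT 0 AND NOT 0) OR (0 AND 0)) OR 0) -> 1
  row 2 [0010]: (((NOT 0 AND NOT 1) OR (0 AND 1)) OR 0) -> 0
  row 3 [0011]: (((NOT 0 AND NOT 1) OR (0 AND 1)) OR 0) -> 0
  row 4 [0100]: (((NOT 1 AND NOT 0) OR (0 AND 0)) OR 1) -> 1
  row 5 [0101]: (((NOT 1 AND NOT 0) OR (0 AND 0)) OR 1) -> 1
  row 6 [0110]: (((NOT 1 AND NOT 1) OR (0 AND 1)) OR 1) -> 1
  row 7 [0111]: (((NOT 1 AND NOT 1) OR (0 AND 1)) OR 1) -> 1
  row 8 [1000]: (((NOT 0 AND NOT 0) OR (1 AND 0)) OR 0) -> 1
  row 9 [1001]: (((NOT 0 AND NOT 0) OR (1 AND 0)) OR 0) -> 1
  row 10 [1010]: (((NOT 0 AND NOT 1) OR (1 AND 1)) OR 0) -> 1
  row 11 [1011]: (((NOT 0 AND NOT 1) OR (1 AND 1)) OR 0) -> 1
  row 12 [1100]: (((NOT 1 AND NOT 0) OR (1 AND 0)) OR 1) -> 1
  row 13 [1101]: (((NOT 1 AND NOT 0) OR (1 AND 0)) OR 1) -> 1
  row 14 [1110]: (((NOT 1 AND NOT 1) OR (1 AND 1)) OR 1) -> 1
  row 15 [1111]: (((NOT 1 AND NOT 1) OR (1 AND 1)) OR 1) -> 1
Full result column, 4 rows per line (P1,P2 fixed per line; P3,P4 runs 00..11 left to right):
  rows 0-3 [P1,P2=00]: 1100  = hex C
  rows 4-7 [P1,P2=01]: 1111  = hex F
  rows 8-11 [P1,P2=10]: 1111  = hex F
  rows 12-15 [P1,P2=11]: 1111  = hex F
Output column (row 0 .. row 15) = 1100111111111111
Output column grouped in 4s = 1100 1111 1111 1111 = 0xCFFF
Convert to decimal digit by digit (value = value*16 + digit):
  C -> 12
  12*16 + 15 (F) = 207
  207*16 + 15 (F) = 3327
  3327*16 + 15 (F) = 53247
Decimal = 53247

53247


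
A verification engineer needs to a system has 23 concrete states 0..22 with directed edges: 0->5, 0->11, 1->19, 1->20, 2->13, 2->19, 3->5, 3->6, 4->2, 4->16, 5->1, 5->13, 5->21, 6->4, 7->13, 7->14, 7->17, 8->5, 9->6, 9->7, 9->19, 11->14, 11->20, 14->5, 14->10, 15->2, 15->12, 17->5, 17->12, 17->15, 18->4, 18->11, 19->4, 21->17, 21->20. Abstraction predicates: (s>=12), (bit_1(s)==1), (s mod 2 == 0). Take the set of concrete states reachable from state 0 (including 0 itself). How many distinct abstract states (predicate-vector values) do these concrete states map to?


BFS from 0:
Concrete reachable: {0, 1, 2, 4, 5, 10, 11, 12, 13, 14, 15, 16, 17, 19, 20, 21}
Abstract via predicates (s>=12), (bit_1(s)==1), (s mod 2 == 0):
  (0,0,0) <- {1, 5}
  (0,0,1) <- {0, 4}
  (0,1,0) <- {11}
  (0,1,1) <- {2, 10}
  (1,0,0) <- {13, 17, 21}
  (1,0,1) <- {12, 16, 20}
  (1,1,0) <- {15, 19}
  (1,1,1) <- {14}
Distinct abstract states = 8

8


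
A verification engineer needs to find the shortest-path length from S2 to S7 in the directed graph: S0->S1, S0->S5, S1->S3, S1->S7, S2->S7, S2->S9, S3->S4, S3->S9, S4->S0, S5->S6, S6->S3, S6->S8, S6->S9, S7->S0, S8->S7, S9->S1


BFS layer-by-layer from S2:
  dist 0: {S2}
  dist 1: {S7, S9}
  -> S7 reached at distance 1
Shortest path length = 1

1


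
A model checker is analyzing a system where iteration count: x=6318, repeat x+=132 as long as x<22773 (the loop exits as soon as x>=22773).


Step 1: x goes from 6318 toward 22773 by 132; the body runs while x<22773, so iterations = ceil((bound-start)/step)
Step 2: Distance=16455
Step 3: ceil(16455/132)=125

125


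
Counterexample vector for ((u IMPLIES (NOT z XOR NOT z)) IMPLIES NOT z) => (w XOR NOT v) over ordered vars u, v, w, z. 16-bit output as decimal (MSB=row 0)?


F1 = ((u IMPLIES (NOT z XOR NOT z)) IMPLIES NOT z)
F2 = (w XOR NOT v)
Counterexample to F1=>F2 is where F1=1 and F2=0.
Evaluate each row (bits = u,v,w,z, MSB first):
  row 0 [0000]: F1=1 F2=1 -> F1&~F2 -> 0
  row 1 [0001]: F1=0 F2=1 -> F1&~F2 -> 0
  row 2 [0010]: F1=1 F2=0 -> F1&~F2 -> 1
  row 3 [0011]: F1=0 F2=0 -> F1&~F2 -> 0
  row 4 [0100]: F1=1 F2=0 -> F1&~F2 -> 1
  row 5 [0101]: F1=0 F2=0 -> F1&~F2 -> 0
  row 6 [0110]: F1=1 F2=1 -> F1&~F2 -> 0
  row 7 [0111]: F1=0 F2=1 -> F1&~F2 -> 0
  row 8 [1000]: F1=1 F2=1 -> F1&~F2 -> 0
  row 9 [1001]: F1=1 F2=1 -> F1&~F2 -> 0
  row 10 [1010]: F1=1 F2=0 -> F1&~F2 -> 1
  row 11 [1011]: F1=1 F2=0 -> F1&~F2 -> 1
  row 12 [1100]: F1=1 F2=0 -> F1&~F2 -> 1
  row 13 [1101]: F1=1 F2=0 -> F1&~F2 -> 1
  row 14 [1110]: F1=1 F2=1 -> F1&~F2 -> 0
  row 15 [1111]: F1=1 F2=1 -> F1&~F2 -> 0
Full result column, 4 rows per line (u,v fixed per line; w,z runs 00..11 left to right):
  rows 0-3 [u,v=00]: 0010  = hex 2
  rows 4-7 [u,v=01]: 1000  = hex 8
  rows 8-11 [u,v=10]: 0011  = hex 3
  rows 12-15 [u,v=11]: 1100  = hex C
Counterexample vector (row 0 .. row 15) = 0010100000111100
Output column grouped in 4s = 0010 1000 0011 1100 = 0x283C
Convert to decimal digit by digit (value = value*16 + digit):
  2 -> 2
  2*16 + 8 = 40
  40*16 + 3 = 643
  643*16 + 12 (C) = 10300
Decimal = 10300

10300


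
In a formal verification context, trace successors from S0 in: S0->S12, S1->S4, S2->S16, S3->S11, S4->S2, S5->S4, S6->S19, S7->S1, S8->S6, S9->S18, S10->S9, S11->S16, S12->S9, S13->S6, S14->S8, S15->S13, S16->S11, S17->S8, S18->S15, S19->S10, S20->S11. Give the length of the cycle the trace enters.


Trace from S0 until a state repeats:
  S0 -> S12 -> S9 -> S18 -> S15 -> S13 -> S6 -> S19 -> S10 -> S9
S9 first seen at step 2, revisited at step 9.
Cycle length = 9 - 2 = 7

7


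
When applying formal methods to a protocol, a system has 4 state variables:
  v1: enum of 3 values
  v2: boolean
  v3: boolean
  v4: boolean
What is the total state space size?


State space = product of domain sizes of all variables.
Domain sizes:
  v1 (enum of 3 values): 3
  v2 (boolean): 2
  v3 (boolean): 2
  v4 (boolean): 2
Product = 3 * 2 * 2 * 2 = 24

24


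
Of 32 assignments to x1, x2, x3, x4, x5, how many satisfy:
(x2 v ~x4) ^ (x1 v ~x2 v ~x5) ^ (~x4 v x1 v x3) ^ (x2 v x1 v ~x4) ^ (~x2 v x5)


CNF with 5 clauses over 5 vars (32 assignments).
An assignment satisfies CNF iff every clause has >=1 true literal.
Check each row (bits = x1,x2,x3,x4,x5; clause T/F shown):
  row 0 [00000]: clauses=TTTTT -> 1
  row 1 [00001]: clauses=TTTTT -> 1
  row 2 [00010]: clauses=FTFFT -> 0
  row 3 [00011]: clauses=FTFFT -> 0
  row 4 [00100]: clauses=TTTTT -> 1
  row 5 [00101]: clauses=TTTTT -> 1
  row 6 [00110]: clauses=FTTFT -> 0
  row 7 [00111]: clauses=FTTFT -> 0
  row 8 [01000]: clauses=TTTTF -> 0
  row 9 [01001]: clauses=TFTTT -> 0
  row 10 [01010]: clauses=TTFTF -> 0
  row 11 [01011]: clauses=TFFTT -> 0
  row 12 [01100]: clauses=TTTTF -> 0
  row 13 [01101]: clauses=TFTTT -> 0
  row 14 [01110]: clauses=TTTTF -> 0
  row 15 [01111]: clauses=TFTTT -> 0
  row 16 [10000]: clauses=TTTTT -> 1
  row 17 [10001]: clauses=TTTTT -> 1
  row 18 [10010]: clauses=FTTTT -> 0
  row 19 [10011]: clauses=FTTTT -> 0
  row 20 [10100]: clauses=TTTTT -> 1
  row 21 [10101]: clauses=TTTTT -> 1
  row 22 [10110]: clauses=FTTTT -> 0
  row 23 [10111]: clauses=FTTTT -> 0
  row 24 [11000]: clauses=TTTTF -> 0
  row 25 [11001]: clauses=TTTTT -> 1
  row 26 [11010]: clauses=TTTTF -> 0
  row 27 [11011]: clauses=TTTTT -> 1
  row 28 [11100]: clauses=TTTTF -> 0
  row 29 [11101]: clauses=TTTTT -> 1
  row 30 [11110]: clauses=TTTTF -> 0
  row 31 [11111]: clauses=TTTTT -> 1
Full result column, 8 rows per line (x1,x2 fixed per line; x3,x4,x5 runs 000..111 left to right):
  rows 0-7 [x1,x2=00]: 11001100  (ones: 4)
  rows 8-15 [x1,x2=01]: 00000000  (ones: 0)
  rows 16-23 [x1,x2=10]: 11001100  (ones: 4)
  rows 24-31 [x1,x2=11]: 01010101  (ones: 4)
Satisfying assignments = 4+0+4+4 = 12

12


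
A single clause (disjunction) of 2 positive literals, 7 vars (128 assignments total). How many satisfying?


Step 1: Total=2^7=128
Step 2: Unsat when all 2 false: 2^5=32
Step 3: Sat=128-32=96

96


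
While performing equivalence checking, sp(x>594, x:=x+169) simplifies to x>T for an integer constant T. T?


Formula: sp(P, x:=E) = exists old_x. (x = E[old_x/x]) AND P[old_x/x] (old_x is the value of x before the assignment; eliminate old_x by solving x = E[old_x/x] for old_x)
Step 1: Precondition P: x>594, i.e. old_x > 594
Step 2: Assignment gives x = old_x + 169, so old_x = x - 169
Step 3: Substitute into P: x - 169 > 594
Step 4: Simplify: x > 594+169 = 763

763


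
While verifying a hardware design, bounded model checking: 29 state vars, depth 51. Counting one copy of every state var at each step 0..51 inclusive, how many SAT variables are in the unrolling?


BMC unrolls to depth k, creating one copy of each state var for steps 0..k.
Step count = 51 + 1 = 52 (steps 0 through 51)
Vars per step = 29
Total = 29 * 52 = 1508

1508


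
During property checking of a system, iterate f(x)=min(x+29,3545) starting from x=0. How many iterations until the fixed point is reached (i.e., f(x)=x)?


Step 1: x=0, cap=3545, increment=29
Step 2: x grows by 29 each step until capped at 3545; fixed point is x=3545
Step 3: iterations = ceil(3545/29) = 123

123


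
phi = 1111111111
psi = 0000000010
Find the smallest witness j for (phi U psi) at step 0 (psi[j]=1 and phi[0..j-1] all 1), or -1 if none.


(phi U psi) at 0: need smallest j with psi[j]=1 and phi[i]=1 for all i in [0,j).
Scan from step 0:
  step 0: phi=1, psi=0 -> continue
  step 1: phi=1, psi=0 -> continue
  step 2: phi=1, psi=0 -> continue
  step 3: phi=1, psi=0 -> continue
  step 8: psi=1 and phi held for [0,8) -> witness found
Witness step = 8

8


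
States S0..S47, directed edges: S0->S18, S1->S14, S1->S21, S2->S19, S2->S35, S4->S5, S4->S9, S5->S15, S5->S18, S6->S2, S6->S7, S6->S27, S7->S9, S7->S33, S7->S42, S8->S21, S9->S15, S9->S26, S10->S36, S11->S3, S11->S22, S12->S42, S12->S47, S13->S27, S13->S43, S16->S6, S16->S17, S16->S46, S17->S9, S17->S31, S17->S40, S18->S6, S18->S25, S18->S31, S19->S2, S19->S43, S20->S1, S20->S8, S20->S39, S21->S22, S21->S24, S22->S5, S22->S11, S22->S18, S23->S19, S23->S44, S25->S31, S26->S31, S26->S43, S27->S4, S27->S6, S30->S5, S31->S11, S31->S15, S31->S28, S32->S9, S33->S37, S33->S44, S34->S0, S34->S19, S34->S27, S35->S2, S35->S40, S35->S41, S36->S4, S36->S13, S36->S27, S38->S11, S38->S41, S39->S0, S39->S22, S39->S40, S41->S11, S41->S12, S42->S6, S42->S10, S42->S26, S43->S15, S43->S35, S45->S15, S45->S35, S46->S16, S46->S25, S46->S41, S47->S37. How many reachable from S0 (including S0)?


BFS from S0:
  layer 0: {S0}
  layer 1: {S18}
  layer 2: {S6, S25, S31}
  layer 3: {S2, S7, S11, S15, S27, S28}
  layer 4: {S3, S4, S9, S19, S22, S33, S35, S42}
  layer 5: {S5, S10, S26, S37, S40, S41, S43, S44}
  layer 6: {S12, S36}
  layer 7: {S13, S47}
Reachable set: {S0, S2, S3, S4, S5, S6, S7, S9, S10, S11, S12, S13, S15, S18, S19, S22, S25, S26, S27, S28, S31, S33, S35, S36, S37, S40, S41, S42, S43, S44, S47}
Count = 31

31


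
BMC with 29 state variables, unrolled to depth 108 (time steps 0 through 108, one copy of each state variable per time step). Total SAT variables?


BMC unrolls to depth k, creating one copy of each state var for steps 0..k.
Step count = 108 + 1 = 109 (steps 0 through 108)
Vars per step = 29
Total = 29 * 109 = 3161

3161


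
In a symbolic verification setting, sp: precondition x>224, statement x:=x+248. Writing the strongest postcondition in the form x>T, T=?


Formula: sp(P, x:=E) = exists old_x. (x = E[old_x/x]) AND P[old_x/x] (old_x is the value of x before the assignment; eliminate old_x by solving x = E[old_x/x] for old_x)
Step 1: Precondition P: x>224, i.e. old_x > 224
Step 2: Assignment gives x = old_x + 248, so old_x = x - 248
Step 3: Substitute into P: x - 248 > 224
Step 4: Simplify: x > 224+248 = 472

472


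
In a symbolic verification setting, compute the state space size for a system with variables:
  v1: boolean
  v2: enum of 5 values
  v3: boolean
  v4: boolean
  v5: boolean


State space = product of domain sizes of all variables.
Domain sizes:
  v1 (boolean): 2
  v2 (enum of 5 values): 5
  v3 (boolean): 2
  v4 (boolean): 2
  v5 (boolean): 2
Product = 2 * 5 * 2 * 2 * 2 = 80

80


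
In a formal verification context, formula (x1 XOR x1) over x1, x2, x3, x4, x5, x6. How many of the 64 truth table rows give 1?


Formula: (x1 XOR x1) over 6 vars (64 rows)
Evaluate each row (x1, x2, x3, x4, x5, x6 as bits, MSB first):
  row 0 [000000]: (0 XOR 0) -> 0
  row 1 [000001]: (0 XOR 0) -> 0
  row 2 [000010]: (0 XOR 0) -> 0
  row 3 [000011]: (0 XOR 0) -> 0
  row 4 [000100]: (0 XOR 0) -> 0
  (every remaining row is evaluated the same way; all 64 results are listed next)
Full result column, 8 rows per line (x1,x2,x3 fixed per line; x4,x5,x6 runs 000..111 left to right):
  rows 0-7 [x1,x2,x3=000]: 00000000  (ones: 0)
  rows 8-15 [x1,x2,x3=001]: 00000000  (ones: 0)
  rows 16-23 [x1,x2,x3=010]: 00000000  (ones: 0)
  rows 24-31 [x1,x2,x3=011]: 00000000  (ones: 0)
  rows 32-39 [x1,x2,x3=100]: 00000000  (ones: 0)
  rows 40-47 [x1,x2,x3=101]: 00000000  (ones: 0)
  rows 48-55 [x1,x2,x3=110]: 00000000  (ones: 0)
  rows 56-63 [x1,x2,x3=111]: 00000000  (ones: 0)
Count of 1-rows = 0+0+0+0+0+0+0+0 = 0

0


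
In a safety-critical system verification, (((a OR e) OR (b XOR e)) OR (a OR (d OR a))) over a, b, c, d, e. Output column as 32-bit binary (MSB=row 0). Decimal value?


Formula: (((a OR e) OR (b XOR e)) OR (a OR (d OR a))) over a, b, c, d, e (32 rows)
Evaluate each row (bits = a,b,c,d,e, MSB first):
  row 0 [00000]: (((0 OR 0) OR (0 XOR 0)) OR (0 OR (0 OR 0))) -> 0
  row 1 [00001]: (((0 OR 1) OR (0 XOR 1)) OR (0 OR (0 OR 0))) -> 1
  row 2 [00010]: (((0 OR 0) OR (0 XOR 0)) OR (0 OR (1 OR 0))) -> 1
  row 3 [00011]: (((0 OR 1) OR (0 XOR 1)) OR (0 OR (1 OR 0))) -> 1
  row 4 [00100]: (((0 OR 0) OR (0 XOR 0)) OR (0 OR (0 OR 0))) -> 0
  row 5 [00101]: (((0 OR 1) OR (0 XOR 1)) OR (0 OR (0 OR 0))) -> 1
  row 6 [00110]: (((0 OR 0) OR (0 XOR 0)) OR (0 OR (1 OR 0))) -> 1
  row 7 [00111]: (((0 OR 1) OR (0 XOR 1)) OR (0 OR (1 OR 0))) -> 1
  row 8 [01000]: (((0 OR 0) OR (1 XOR 0)) OR (0 OR (0 OR 0))) -> 1
  row 9 [01001]: (((0 OR 1) OR (1 XOR 1)) OR (0 OR (0 OR 0))) -> 1
  row 10 [01010]: (((0 OR 0) OR (1 XOR 0)) OR (0 OR (1 OR 0))) -> 1
  row 11 [01011]: (((0 OR 1) OR (1 XOR 1)) OR (0 OR (1 OR 0))) -> 1
  row 12 [01100]: (((0 OR 0) OR (1 XOR 0)) OR (0 OR (0 OR 0))) -> 1
  row 13 [01101]: (((0 OR 1) OR (1 XOR 1)) OR (0 OR (0 OR 0))) -> 1
  row 14 [01110]: (((0 OR 0) OR (1 XOR 0)) OR (0 OR (1 OR 0))) -> 1
  row 15 [01111]: (((0 OR 1) OR (1 XOR 1)) OR (0 OR (1 OR 0))) -> 1
  row 16 [10000]: (((1 OR 0) OR (0 XOR 0)) OR (1 OR (0 OR 1))) -> 1
  row 17 [10001]: (((1 OR 1) OR (0 XOR 1)) OR (1 OR (0 OR 1))) -> 1
  row 18 [10010]: (((1 OR 0) OR (0 XOR 0)) OR (1 OR (1 OR 1))) -> 1
  row 19 [10011]: (((1 OR 1) OR (0 XOR 1)) OR (1 OR (1 OR 1))) -> 1
  row 20 [10100]: (((1 OR 0) OR (0 XOR 0)) OR (1 OR (0 OR 1))) -> 1
  row 21 [10101]: (((1 OR 1) OR (0 XOR 1)) OR (1 OR (0 OR 1))) -> 1
  row 22 [10110]: (((1 OR 0) OR (0 XOR 0)) OR (1 OR (1 OR 1))) -> 1
  row 23 [10111]: (((1 OR 1) OR (0 XOR 1)) OR (1 OR (1 OR 1))) -> 1
  row 24 [11000]: (((1 OR 0) OR (1 XOR 0)) OR (1 OR (0 OR 1))) -> 1
  row 25 [11001]: (((1 OR 1) OR (1 XOR 1)) OR (1 OR (0 OR 1))) -> 1
  row 26 [11010]: (((1 OR 0) OR (1 XOR 0)) OR (1 OR (1 OR 1))) -> 1
  row 27 [11011]: (((1 OR 1) OR (1 XOR 1)) OR (1 OR (1 OR 1))) -> 1
  row 28 [11100]: (((1 OR 0) OR (1 XOR 0)) OR (1 OR (0 OR 1))) -> 1
  row 29 [11101]: (((1 OR 1) OR (1 XOR 1)) OR (1 OR (0 OR 1))) -> 1
  row 30 [11110]: (((1 OR 0) OR (1 XOR 0)) OR (1 OR (1 OR 1))) -> 1
  row 31 [11111]: (((1 OR 1) OR (1 XOR 1)) OR (1 OR (1 OR 1))) -> 1
Full result column, 4 rows per line (a,b,c fixed per line; d,e runs 00..11 left to right):
  rows 0-3 [a,b,c=000]: 0111  = hex 7
  rows 4-7 [a,b,c=001]: 0111  = hex 7
  rows 8-11 [a,b,c=010]: 1111  = hex F
  rows 12-15 [a,b,c=011]: 1111  = hex F
  rows 16-19 [a,b,c=100]: 1111  = hex F
  rows 20-23 [a,b,c=101]: 1111  = hex F
  rows 24-27 [a,b,c=110]: 1111  = hex F
  rows 28-31 [a,b,c=111]: 1111  = hex F
Output column (row 0 .. row 31) = 01110111111111111111111111111111
Output column grouped in 4s = 0111 0111 1111 1111 1111 1111 1111 1111 = 0x77FFFFFF
Convert to decimal digit by digit (value = value*16 + digit):
  7 -> 7
  7*16 + 7 = 119
  119*16 + 15 (F) = 1919
  1919*16 + 15 (F) = 30719
  30719*16 + 15 (F) = 491519
  491519*16 + 15 (F) = 7864319
  7864319*16 + 15 (F) = 125829119
  125829119*16 + 15 (F) = 2013265919
Decimal = 2013265919

2013265919


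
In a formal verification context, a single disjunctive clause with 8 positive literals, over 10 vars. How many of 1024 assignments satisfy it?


Step 1: Total=2^10=1024
Step 2: Unsat when all 8 false: 2^2=4
Step 3: Sat=1024-4=1020

1020


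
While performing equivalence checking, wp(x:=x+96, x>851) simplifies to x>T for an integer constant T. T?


Formula: wp(x:=E, P) = P[E/x] (substitute E for x in postcondition)
Step 1: Postcondition: x>851
Step 2: Substitute x+96 for x: x+96>851
Step 3: Solve for x: x > 851-96 = 755

755


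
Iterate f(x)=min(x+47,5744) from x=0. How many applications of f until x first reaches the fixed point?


Step 1: x=0, cap=5744, increment=47
Step 2: x grows by 47 each step until capped at 5744; fixed point is x=5744
Step 3: iterations = ceil(5744/47) = 123

123


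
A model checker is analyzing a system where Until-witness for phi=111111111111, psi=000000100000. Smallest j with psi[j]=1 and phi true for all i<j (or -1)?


(phi U psi) at 0: need smallest j with psi[j]=1 and phi[i]=1 for all i in [0,j).
Scan from step 0:
  step 0: phi=1, psi=0 -> continue
  step 1: phi=1, psi=0 -> continue
  step 2: phi=1, psi=0 -> continue
  step 3: phi=1, psi=0 -> continue
  step 6: psi=1 and phi held for [0,6) -> witness found
Witness step = 6

6


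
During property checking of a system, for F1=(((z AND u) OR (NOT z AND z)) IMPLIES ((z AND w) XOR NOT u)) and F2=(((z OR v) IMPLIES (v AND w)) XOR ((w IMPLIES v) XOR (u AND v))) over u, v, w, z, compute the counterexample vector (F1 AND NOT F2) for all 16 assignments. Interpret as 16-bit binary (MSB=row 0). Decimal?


F1 = (((z AND u) OR (NOT z AND z)) IMPLIES ((z AND w) XOR NOT u))
F2 = (((z OR v) IMPLIES (v AND w)) XOR ((w IMPLIES v) XOR (u AND v)))
Counterexample to F1=>F2 is where F1=1 and F2=0.
Evaluate each row (bits = u,v,w,z, MSB first):
  row 0 [0000]: F1=1 F2=0 -> F1&~F2 -> 1
  row 1 [0001]: F1=1 F2=1 -> F1&~F2 -> 0
  row 2 [0010]: F1=1 F2=1 -> F1&~F2 -> 0
  row 3 [0011]: F1=1 F2=0 -> F1&~F2 -> 1
  row 4 [0100]: F1=1 F2=1 -> F1&~F2 -> 0
  row 5 [0101]: F1=1 F2=1 -> F1&~F2 -> 0
  row 6 [0110]: F1=1 F2=0 -> F1&~F2 -> 1
  row 7 [0111]: F1=1 F2=0 -> F1&~F2 -> 1
  row 8 [1000]: F1=1 F2=0 -> F1&~F2 -> 1
  row 9 [1001]: F1=0 F2=1 -> F1&~F2 -> 0
  row 10 [1010]: F1=1 F2=1 -> F1&~F2 -> 0
  row 11 [1011]: F1=1 F2=0 -> F1&~F2 -> 1
  row 12 [1100]: F1=1 F2=0 -> F1&~F2 -> 1
  row 13 [1101]: F1=0 F2=0 -> F1&~F2 -> 0
  row 14 [1110]: F1=1 F2=1 -> F1&~F2 -> 0
  row 15 [1111]: F1=1 F2=1 -> F1&~F2 -> 0
Full result column, 4 rows per line (u,v fixed per line; w,z runs 00..11 left to right):
  rows 0-3 [u,v=00]: 1001  = hex 9
  rows 4-7 [u,v=01]: 0011  = hex 3
  rows 8-11 [u,v=10]: 1001  = hex 9
  rows 12-15 [u,v=11]: 1000  = hex 8
Counterexample vector (row 0 .. row 15) = 1001001110011000
Output column grouped in 4s = 1001 0011 1001 1000 = 0x9398
Convert to decimal digit by digit (value = value*16 + digit):
  9 -> 9
  9*16 + 3 = 147
  147*16 + 9 = 2361
  2361*16 + 8 = 37784
Decimal = 37784

37784


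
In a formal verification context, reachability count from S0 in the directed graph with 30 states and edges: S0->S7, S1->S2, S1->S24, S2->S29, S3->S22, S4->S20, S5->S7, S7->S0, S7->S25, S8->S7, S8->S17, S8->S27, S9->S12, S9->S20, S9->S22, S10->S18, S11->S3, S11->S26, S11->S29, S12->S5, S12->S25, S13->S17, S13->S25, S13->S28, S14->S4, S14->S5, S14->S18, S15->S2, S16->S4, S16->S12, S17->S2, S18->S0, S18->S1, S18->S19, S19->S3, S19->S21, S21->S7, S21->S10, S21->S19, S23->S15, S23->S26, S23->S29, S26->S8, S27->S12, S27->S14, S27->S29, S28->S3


BFS from S0:
  layer 0: {S0}
  layer 1: {S7}
  layer 2: {S25}
Reachable set: {S0, S7, S25}
Count = 3

3


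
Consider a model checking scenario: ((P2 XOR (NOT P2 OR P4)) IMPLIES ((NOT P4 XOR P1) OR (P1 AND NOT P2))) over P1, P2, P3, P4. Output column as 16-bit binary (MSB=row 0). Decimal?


Formula: ((P2 XOR (NOT P2 OR P4)) IMPLIES ((NOT P4 XOR P1) OR (P1 AND NOT P2))) over P1, P2, P3, P4 (16 rows)
Evaluate each row (bits = P1,P2,P3,P4, MSB first):
  row 0 [0000]: ((0 XOR (NOT 0 OR 0)) IMPLIES ((NOT 0 XOR 0) OR (0 AND NOT 0))) -> 1
  row 1 [0001]: ((0 XOR (NOT 0 OR 1)) IMPLIES ((NOT 1 XOR 0) OR (0 AND NOT 0))) -> 0
  row 2 [0010]: ((0 XOR (NOT 0 OR 0)) IMPLIES ((NOT 0 XOR 0) OR (0 AND NOT 0))) -> 1
  row 3 [0011]: ((0 XOR (NOT 0 OR 1)) IMPLIES ((NOT 1 XOR 0) OR (0 AND NOT 0))) -> 0
  row 4 [0100]: ((1 XOR (NOT 1 OR 0)) IMPLIES ((NOT 0 XOR 0) OR (0 AND NOT 1))) -> 1
  row 5 [0101]: ((1 XOR (NOT 1 OR 1)) IMPLIES ((NOT 1 XOR 0) OR (0 AND NOT 1))) -> 1
  row 6 [0110]: ((1 XOR (NOT 1 OR 0)) IMPLIES ((NOT 0 XOR 0) OR (0 AND NOT 1))) -> 1
  row 7 [0111]: ((1 XOR (NOT 1 OR 1)) IMPLIES ((NOT 1 XOR 0) OR (0 AND NOT 1))) -> 1
  row 8 [1000]: ((0 XOR (NOT 0 OR 0)) IMPLIES ((NOT 0 XOR 1) OR (1 AND NOT 0))) -> 1
  row 9 [1001]: ((0 XOR (NOT 0 OR 1)) IMPLIES ((NOT 1 XOR 1) OR (1 AND NOT 0))) -> 1
  row 10 [1010]: ((0 XOR (NOT 0 OR 0)) IMPLIES ((NOT 0 XOR 1) OR (1 AND NOT 0))) -> 1
  row 11 [1011]: ((0 XOR (NOT 0 OR 1)) IMPLIES ((NOT 1 XOR 1) OR (1 AND NOT 0))) -> 1
  row 12 [1100]: ((1 XOR (NOT 1 OR 0)) IMPLIES ((NOT 0 XOR 1) OR (1 AND NOT 1))) -> 0
  row 13 [1101]: ((1 XOR (NOT 1 OR 1)) IMPLIES ((NOT 1 XOR 1) OR (1 AND NOT 1))) -> 1
  row 14 [1110]: ((1 XOR (NOT 1 OR 0)) IMPLIES ((NOT 0 XOR 1) OR (1 AND NOT 1))) -> 0
  row 15 [1111]: ((1 XOR (NOT 1 OR 1)) IMPLIES ((NOT 1 XOR 1) OR (1 AND NOT 1))) -> 1
Full result column, 4 rows per line (P1,P2 fixed per line; P3,P4 runs 00..11 left to right):
  rows 0-3 [P1,P2=00]: 1010  = hex A
  rows 4-7 [P1,P2=01]: 1111  = hex F
  rows 8-11 [P1,P2=10]: 1111  = hex F
  rows 12-15 [P1,P2=11]: 0101  = hex 5
Output column (row 0 .. row 15) = 1010111111110101
Output column grouped in 4s = 1010 1111 1111 0101 = 0xAFF5
Convert to decimal digit by digit (value = value*16 + digit):
  A -> 10
  10*16 + 15 (F) = 175
  175*16 + 15 (F) = 2815
  2815*16 + 5 = 45045
Decimal = 45045

45045


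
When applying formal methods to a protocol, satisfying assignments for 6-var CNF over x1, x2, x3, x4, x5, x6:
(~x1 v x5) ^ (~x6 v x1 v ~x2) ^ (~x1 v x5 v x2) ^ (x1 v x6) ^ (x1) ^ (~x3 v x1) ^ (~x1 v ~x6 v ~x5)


CNF with 7 clauses over 6 vars (64 assignments).
An assignment satisfies CNF iff every clause has >=1 true literal.
Check each row (bits = x1,x2,x3,x4,x5,x6; clause T/F shown):
  row 0 [000000]: clauses=TTTFFTT -> 0
  row 1 [000001]: clauses=TTTTFTT -> 0
  row 2 [000010]: clauses=TTTFFTT -> 0
  row 3 [000011]: clauses=TTTTFTT -> 0
  row 4 [000100]: clauses=TTTFFTT -> 0
  (every remaining row is evaluated the same way; all 64 results are listed next)
Full result column, 8 rows per line (x1,x2,x3 fixed per line; x4,x5,x6 runs 000..111 left to right):
  rows 0-7 [x1,x2,x3=000]: 00000000  (ones: 0)
  rows 8-15 [x1,x2,x3=001]: 00000000  (ones: 0)
  rows 16-23 [x1,x2,x3=010]: 00000000  (ones: 0)
  rows 24-31 [x1,x2,x3=011]: 00000000  (ones: 0)
  rows 32-39 [x1,x2,x3=100]: 00100010  (ones: 2)
  rows 40-47 [x1,x2,x3=101]: 00100010  (ones: 2)
  rows 48-55 [x1,x2,x3=110]: 00100010  (ones: 2)
  rows 56-63 [x1,x2,x3=111]: 00100010  (ones: 2)
Satisfying assignments = 0+0+0+0+2+2+2+2 = 8

8


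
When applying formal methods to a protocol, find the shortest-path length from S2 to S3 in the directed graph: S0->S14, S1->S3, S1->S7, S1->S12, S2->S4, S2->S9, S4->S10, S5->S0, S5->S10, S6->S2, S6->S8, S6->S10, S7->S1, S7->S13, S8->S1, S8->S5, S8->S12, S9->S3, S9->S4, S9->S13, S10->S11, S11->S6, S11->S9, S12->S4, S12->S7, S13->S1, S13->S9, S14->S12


BFS layer-by-layer from S2:
  dist 0: {S2}
  dist 1: {S4, S9}
  dist 2: {S3, S10, S13}
  -> S3 reached at distance 2
Shortest path length = 2

2


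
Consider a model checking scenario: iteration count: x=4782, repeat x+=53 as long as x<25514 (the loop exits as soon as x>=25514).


Step 1: x goes from 4782 toward 25514 by 53; the body runs while x<25514, so iterations = ceil((bound-start)/step)
Step 2: Distance=20732
Step 3: ceil(20732/53)=392

392


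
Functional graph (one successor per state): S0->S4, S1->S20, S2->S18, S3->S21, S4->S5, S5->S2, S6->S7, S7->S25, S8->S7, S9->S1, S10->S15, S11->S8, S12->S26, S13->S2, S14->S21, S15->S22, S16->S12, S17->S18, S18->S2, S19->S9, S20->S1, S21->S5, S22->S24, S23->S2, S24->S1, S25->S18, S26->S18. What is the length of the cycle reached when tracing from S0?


Trace from S0 until a state repeats:
  S0 -> S4 -> S5 -> S2 -> S18 -> S2
S2 first seen at step 3, revisited at step 5.
Cycle length = 5 - 3 = 2

2


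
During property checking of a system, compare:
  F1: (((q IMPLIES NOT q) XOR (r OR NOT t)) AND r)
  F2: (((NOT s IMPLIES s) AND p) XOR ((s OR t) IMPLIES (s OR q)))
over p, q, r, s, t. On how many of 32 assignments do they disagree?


F1 = (((q IMPLIES NOT q) XOR (r OR NOT t)) AND r)
F2 = (((NOT s IMPLIES s) AND p) XOR ((s OR t) IMPLIES (s OR q)))
Evaluate both on each of 32 rows (bits = p,q,r,s,t):
  row 0 [00000]: F1=0 F2=1 (differ) -> 1
  row 1 [00001]: F1=0 F2=0 -> 0
  row 2 [00010]: F1=0 F2=1 (differ) -> 1
  row 3 [00011]: F1=0 F2=1 (differ) -> 1
  row 4 [00100]: F1=0 F2=1 (differ) -> 1
  row 5 [00101]: F1=0 F2=0 -> 0
  row 6 [00110]: F1=0 F2=1 (differ) -> 1
  row 7 [00111]: F1=0 F2=1 (differ) -> 1
  row 8 [01000]: F1=0 F2=1 (differ) -> 1
  row 9 [01001]: F1=0 F2=1 (differ) -> 1
  row 10 [01010]: F1=0 F2=1 (differ) -> 1
  row 11 [01011]: F1=0 F2=1 (differ) -> 1
  row 12 [01100]: F1=1 F2=1 -> 0
  row 13 [01101]: F1=1 F2=1 -> 0
  row 14 [01110]: F1=1 F2=1 -> 0
  row 15 [01111]: F1=1 F2=1 -> 0
  row 16 [10000]: F1=0 F2=1 (differ) -> 1
  row 17 [10001]: F1=0 F2=0 -> 0
  row 18 [10010]: F1=0 F2=0 -> 0
  row 19 [10011]: F1=0 F2=0 -> 0
  row 20 [10100]: F1=0 F2=1 (differ) -> 1
  row 21 [10101]: F1=0 F2=0 -> 0
  row 22 [10110]: F1=0 F2=0 -> 0
  row 23 [10111]: F1=0 F2=0 -> 0
  row 24 [11000]: F1=0 F2=1 (differ) -> 1
  row 25 [11001]: F1=0 F2=1 (differ) -> 1
  row 26 [11010]: F1=0 F2=0 -> 0
  row 27 [11011]: F1=0 F2=0 -> 0
  row 28 [11100]: F1=1 F2=1 -> 0
  row 29 [11101]: F1=1 F2=1 -> 0
  row 30 [11110]: F1=1 F2=0 (differ) -> 1
  row 31 [11111]: F1=1 F2=0 (differ) -> 1
Full result column, 8 rows per line (p,q fixed per line; r,s,t runs 000..111 left to right):
  rows 0-7 [p,q=00]: 10111011  (ones: 6)
  rows 8-15 [p,q=01]: 11110000  (ones: 4)
  rows 16-23 [p,q=10]: 10001000  (ones: 2)
  rows 24-31 [p,q=11]: 11000011  (ones: 4)
Disagreements = 6+4+2+4 = 16

16


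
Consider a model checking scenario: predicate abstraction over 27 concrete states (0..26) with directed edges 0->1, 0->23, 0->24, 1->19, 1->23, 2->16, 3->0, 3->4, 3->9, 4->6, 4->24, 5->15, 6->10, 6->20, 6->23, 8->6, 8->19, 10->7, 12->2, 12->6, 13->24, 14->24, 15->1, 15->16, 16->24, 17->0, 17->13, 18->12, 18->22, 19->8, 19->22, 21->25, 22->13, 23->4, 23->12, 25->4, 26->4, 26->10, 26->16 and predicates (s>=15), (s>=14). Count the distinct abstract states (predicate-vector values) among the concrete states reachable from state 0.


BFS from 0:
Concrete reachable: {0, 1, 2, 4, 6, 7, 8, 10, 12, 13, 16, 19, 20, 22, 23, 24}
Abstract via predicates (s>=15), (s>=14):
  (0,0) <- {0, 1, 2, 4, 6, 7, 8, 10, 12, 13}
  (1,1) <- {16, 19, 20, 22, 23, 24}
Distinct abstract states = 2

2


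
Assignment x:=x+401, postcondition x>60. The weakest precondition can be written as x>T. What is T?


Formula: wp(x:=E, P) = P[E/x] (substitute E for x in postcondition)
Step 1: Postcondition: x>60
Step 2: Substitute x+401 for x: x+401>60
Step 3: Solve for x: x > 60-401 = -341

-341


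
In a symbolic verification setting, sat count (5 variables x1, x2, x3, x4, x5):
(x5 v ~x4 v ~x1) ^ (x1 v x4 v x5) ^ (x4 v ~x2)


CNF with 3 clauses over 5 vars (32 assignments).
An assignment satisfies CNF iff every clause has >=1 true literal.
Check each row (bits = x1,x2,x3,x4,x5; clause T/F shown):
  row 0 [00000]: clauses=TFT -> 0
  row 1 [00001]: clauses=TTT -> 1
  row 2 [00010]: clauses=TTT -> 1
  row 3 [00011]: clauses=TTT -> 1
  row 4 [00100]: clauses=TFT -> 0
  row 5 [00101]: clauses=TTT -> 1
  row 6 [00110]: clauses=TTT -> 1
  row 7 [00111]: clauses=TTT -> 1
  row 8 [01000]: clauses=TFF -> 0
  row 9 [01001]: clauses=TTF -> 0
  row 10 [01010]: clauses=TTT -> 1
  row 11 [01011]: clauses=TTT -> 1
  row 12 [01100]: clauses=TFF -> 0
  row 13 [01101]: clauses=TTF -> 0
  row 14 [01110]: clauses=TTT -> 1
  row 15 [01111]: clauses=TTT -> 1
  row 16 [10000]: clauses=TTT -> 1
  row 17 [10001]: clauses=TTT -> 1
  row 18 [10010]: clauses=FTT -> 0
  row 19 [10011]: clauses=TTT -> 1
  row 20 [10100]: clauses=TTT -> 1
  row 21 [10101]: clauses=TTT -> 1
  row 22 [10110]: clauses=FTT -> 0
  row 23 [10111]: clauses=TTT -> 1
  row 24 [11000]: clauses=TTF -> 0
  row 25 [11001]: clauses=TTF -> 0
  row 26 [11010]: clauses=FTT -> 0
  row 27 [11011]: clauses=TTT -> 1
  row 28 [11100]: clauses=TTF -> 0
  row 29 [11101]: clauses=TTF -> 0
  row 30 [11110]: clauses=FTT -> 0
  row 31 [11111]: clauses=TTT -> 1
Full result column, 8 rows per line (x1,x2 fixed per line; x3,x4,x5 runs 000..111 left to right):
  rows 0-7 [x1,x2=00]: 01110111  (ones: 6)
  rows 8-15 [x1,x2=01]: 00110011  (ones: 4)
  rows 16-23 [x1,x2=10]: 11011101  (ones: 6)
  rows 24-31 [x1,x2=11]: 00010001  (ones: 2)
Satisfying assignments = 6+4+6+2 = 18

18


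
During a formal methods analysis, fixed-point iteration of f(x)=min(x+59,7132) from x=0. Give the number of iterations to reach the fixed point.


Step 1: x=0, cap=7132, increment=59
Step 2: x grows by 59 each step until capped at 7132; fixed point is x=7132
Step 3: iterations = ceil(7132/59) = 121

121


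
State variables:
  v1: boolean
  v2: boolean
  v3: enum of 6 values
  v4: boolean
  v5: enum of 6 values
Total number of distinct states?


State space = product of domain sizes of all variables.
Domain sizes:
  v1 (boolean): 2
  v2 (boolean): 2
  v3 (enum of 6 values): 6
  v4 (boolean): 2
  v5 (enum of 6 values): 6
Product = 2 * 2 * 6 * 2 * 6 = 288

288


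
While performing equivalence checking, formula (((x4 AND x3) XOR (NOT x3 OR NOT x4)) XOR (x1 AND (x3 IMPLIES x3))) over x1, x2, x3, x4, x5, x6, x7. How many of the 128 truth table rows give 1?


Formula: (((x4 AND x3) XOR (NOT x3 OR NOT x4)) XOR (x1 AND (x3 IMPLIES x3))) over 7 vars (128 rows)
Evaluate each row (x1, x2, x3, x4, x5, x6, x7 as bits, MSB first):
  row 0 [0000000]: (((0 AND 0) XOR (NOT 0 OR NOT 0)) XOR (0 AND (0 IMPLIES 0))) -> 1
  row 1 [0000001]: (((0 AND 0) XOR (NOT 0 OR NOT 0)) XOR (0 AND (0 IMPLIES 0))) -> 1
  row 2 [0000010]: (((0 AND 0) XOR (NOT 0 OR NOT 0)) XOR (0 AND (0 IMPLIES 0))) -> 1
  row 3 [0000011]: (((0 AND 0) XOR (NOT 0 OR NOT 0)) XOR (0 AND (0 IMPLIES 0))) -> 1
  row 4 [0000100]: (((0 AND 0) XOR (NOT 0 OR NOT 0)) XOR (0 AND (0 IMPLIES 0))) -> 1
  (every remaining row is evaluated the same way; all 128 results are listed next)
Full result column, 8 rows per line (x1,x2,x3,x4 fixed per line; x5,x6,x7 runs 000..111 left to right):
  rows 0-7 [x1,x2,x3,x4=0000]: 11111111  (ones: 8)
  rows 8-15 [x1,x2,x3,x4=0001]: 11111111  (ones: 8)
  rows 16-23 [x1,x2,x3,x4=0010]: 11111111  (ones: 8)
  rows 24-31 [x1,x2,x3,x4=0011]: 11111111  (ones: 8)
  rows 32-39 [x1,x2,x3,x4=0100]: 11111111  (ones: 8)
  rows 40-47 [x1,x2,x3,x4=0101]: 11111111  (ones: 8)
  rows 48-55 [x1,x2,x3,x4=0110]: 11111111  (ones: 8)
  rows 56-63 [x1,x2,x3,x4=0111]: 11111111  (ones: 8)
  rows 64-71 [x1,x2,x3,x4=1000]: 00000000  (ones: 0)
  rows 72-79 [x1,x2,x3,x4=1001]: 00000000  (ones: 0)
  rows 80-87 [x1,x2,x3,x4=1010]: 00000000  (ones: 0)
  rows 88-95 [x1,x2,x3,x4=1011]: 00000000  (ones: 0)
  rows 96-103 [x1,x2,x3,x4=1100]: 00000000  (ones: 0)
  rows 104-111 [x1,x2,x3,x4=1101]: 00000000  (ones: 0)
  rows 112-119 [x1,x2,x3,x4=1110]: 00000000  (ones: 0)
  rows 120-127 [x1,x2,x3,x4=1111]: 00000000  (ones: 0)
Count of 1-rows = 8+8+8+8+8+8+8+8+0+0+0+0+0+0+0+0 = 64

64


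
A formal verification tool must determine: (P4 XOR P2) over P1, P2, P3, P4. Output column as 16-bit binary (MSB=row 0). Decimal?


Formula: (P4 XOR P2) over P1, P2, P3, P4 (16 rows)
Evaluate each row (bits = P1,P2,P3,P4, MSB first):
  row 0 [0000]: (0 XOR 0) -> 0
  row 1 [0001]: (1 XOR 0) -> 1
  row 2 [0010]: (0 XOR 0) -> 0
  row 3 [0011]: (1 XOR 0) -> 1
  row 4 [0100]: (0 XOR 1) -> 1
  row 5 [0101]: (1 XOR 1) -> 0
  row 6 [0110]: (0 XOR 1) -> 1
  row 7 [0111]: (1 XOR 1) -> 0
  row 8 [1000]: (0 XOR 0) -> 0
  row 9 [1001]: (1 XOR 0) -> 1
  row 10 [1010]: (0 XOR 0) -> 0
  row 11 [1011]: (1 XOR 0) -> 1
  row 12 [1100]: (0 XOR 1) -> 1
  row 13 [1101]: (1 XOR 1) -> 0
  row 14 [1110]: (0 XOR 1) -> 1
  row 15 [1111]: (1 XOR 1) -> 0
Full result column, 4 rows per line (P1,P2 fixed per line; P3,P4 runs 00..11 left to right):
  rows 0-3 [P1,P2=00]: 0101  = hex 5
  rows 4-7 [P1,P2=01]: 1010  = hex A
  rows 8-11 [P1,P2=10]: 0101  = hex 5
  rows 12-15 [P1,P2=11]: 1010  = hex A
Output column (row 0 .. row 15) = 0101101001011010
Output column grouped in 4s = 0101 1010 0101 1010 = 0x5A5A
Convert to decimal digit by digit (value = value*16 + digit):
  5 -> 5
  5*16 + 10 (A) = 90
  90*16 + 5 = 1445
  1445*16 + 10 (A) = 23130
Decimal = 23130

23130


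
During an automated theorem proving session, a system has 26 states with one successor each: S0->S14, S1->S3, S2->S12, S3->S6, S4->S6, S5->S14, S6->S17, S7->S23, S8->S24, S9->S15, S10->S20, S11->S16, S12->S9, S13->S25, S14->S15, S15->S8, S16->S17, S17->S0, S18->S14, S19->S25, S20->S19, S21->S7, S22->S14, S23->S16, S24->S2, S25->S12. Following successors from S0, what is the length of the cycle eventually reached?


Trace from S0 until a state repeats:
  S0 -> S14 -> S15 -> S8 -> S24 -> S2 -> S12 -> S9 -> S15
S15 first seen at step 2, revisited at step 8.
Cycle length = 8 - 2 = 6

6


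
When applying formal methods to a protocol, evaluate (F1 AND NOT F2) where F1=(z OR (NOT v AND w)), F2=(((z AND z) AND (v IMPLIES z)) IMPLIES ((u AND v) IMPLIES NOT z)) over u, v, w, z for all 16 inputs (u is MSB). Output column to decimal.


F1 = (z OR (NOT v AND w))
F2 = (((z AND z) AND (v IMPLIES z)) IMPLIES ((u AND v) IMPLIES NOT z))
Counterexample to F1=>F2 is where F1=1 and F2=0.
Evaluate each row (bits = u,v,w,z, MSB first):
  row 0 [0000]: F1=0 F2=1 -> F1&~F2 -> 0
  row 1 [0001]: F1=1 F2=1 -> F1&~F2 -> 0
  row 2 [0010]: F1=1 F2=1 -> F1&~F2 -> 0
  row 3 [0011]: F1=1 F2=1 -> F1&~F2 -> 0
  row 4 [0100]: F1=0 F2=1 -> F1&~F2 -> 0
  row 5 [0101]: F1=1 F2=1 -> F1&~F2 -> 0
  row 6 [0110]: F1=0 F2=1 -> F1&~F2 -> 0
  row 7 [0111]: F1=1 F2=1 -> F1&~F2 -> 0
  row 8 [1000]: F1=0 F2=1 -> F1&~F2 -> 0
  row 9 [1001]: F1=1 F2=1 -> F1&~F2 -> 0
  row 10 [1010]: F1=1 F2=1 -> F1&~F2 -> 0
  row 11 [1011]: F1=1 F2=1 -> F1&~F2 -> 0
  row 12 [1100]: F1=0 F2=1 -> F1&~F2 -> 0
  row 13 [1101]: F1=1 F2=0 -> F1&~F2 -> 1
  row 14 [1110]: F1=0 F2=1 -> F1&~F2 -> 0
  row 15 [1111]: F1=1 F2=0 -> F1&~F2 -> 1
Full result column, 4 rows per line (u,v fixed per line; w,z runs 00..11 left to right):
  rows 0-3 [u,v=00]: 0000  = hex 0
  rows 4-7 [u,v=01]: 0000  = hex 0
  rows 8-11 [u,v=10]: 0000  = hex 0
  rows 12-15 [u,v=11]: 0101  = hex 5
Counterexample vector (row 0 .. row 15) = 0000000000000101
Output column grouped in 4s = 0000 0000 0000 0101 = 0x0005
Convert to decimal digit by digit (value = value*16 + digit):
  0 -> 0
  0*16 + 0 = 0
  0*16 + 0 = 0
  0*16 + 5 = 5
Decimal = 5

5


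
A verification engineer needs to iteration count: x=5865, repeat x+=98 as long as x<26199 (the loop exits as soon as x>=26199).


Step 1: x goes from 5865 toward 26199 by 98; the body runs while x<26199, so iterations = ceil((bound-start)/step)
Step 2: Distance=20334
Step 3: ceil(20334/98)=208

208


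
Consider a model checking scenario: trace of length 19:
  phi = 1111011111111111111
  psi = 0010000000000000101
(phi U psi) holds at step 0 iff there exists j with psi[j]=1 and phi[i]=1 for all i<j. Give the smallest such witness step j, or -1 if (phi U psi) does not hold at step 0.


(phi U psi) at 0: need smallest j with psi[j]=1 and phi[i]=1 for all i in [0,j).
Scan from step 0:
  step 0: phi=1, psi=0 -> continue
  step 1: phi=1, psi=0 -> continue
  step 2: psi=1 and phi held for [0,2) -> witness found
Witness step = 2

2


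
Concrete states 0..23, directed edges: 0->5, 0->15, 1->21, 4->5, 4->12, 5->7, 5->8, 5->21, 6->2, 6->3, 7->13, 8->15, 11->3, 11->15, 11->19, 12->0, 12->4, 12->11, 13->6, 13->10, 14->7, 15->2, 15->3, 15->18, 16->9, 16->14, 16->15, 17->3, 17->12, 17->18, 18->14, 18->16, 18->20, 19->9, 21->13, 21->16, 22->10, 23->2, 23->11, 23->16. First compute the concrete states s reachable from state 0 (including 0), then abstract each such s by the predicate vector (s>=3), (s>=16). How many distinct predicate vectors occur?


BFS from 0:
Concrete reachable: {0, 2, 3, 5, 6, 7, 8, 9, 10, 13, 14, 15, 16, 18, 20, 21}
Abstract via predicates (s>=3), (s>=16):
  (0,0) <- {0, 2}
  (1,0) <- {3, 5, 6, 7, 8, 9, 10, 13, 14, 15}
  (1,1) <- {16, 18, 20, 21}
Distinct abstract states = 3

3


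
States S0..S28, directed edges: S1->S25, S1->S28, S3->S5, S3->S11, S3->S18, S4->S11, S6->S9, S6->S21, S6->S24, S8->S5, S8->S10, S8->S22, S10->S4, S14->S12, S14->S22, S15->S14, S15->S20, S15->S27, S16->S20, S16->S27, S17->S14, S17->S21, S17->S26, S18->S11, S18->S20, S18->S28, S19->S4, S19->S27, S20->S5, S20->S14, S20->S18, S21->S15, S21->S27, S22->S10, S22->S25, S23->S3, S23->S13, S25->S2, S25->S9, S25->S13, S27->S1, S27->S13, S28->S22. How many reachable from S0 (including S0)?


BFS from S0:
  layer 0: {S0}
Reachable set: {S0}
Count = 1

1


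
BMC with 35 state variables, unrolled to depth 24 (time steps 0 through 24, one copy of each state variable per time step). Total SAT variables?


BMC unrolls to depth k, creating one copy of each state var for steps 0..k.
Step count = 24 + 1 = 25 (steps 0 through 24)
Vars per step = 35
Total = 35 * 25 = 875

875


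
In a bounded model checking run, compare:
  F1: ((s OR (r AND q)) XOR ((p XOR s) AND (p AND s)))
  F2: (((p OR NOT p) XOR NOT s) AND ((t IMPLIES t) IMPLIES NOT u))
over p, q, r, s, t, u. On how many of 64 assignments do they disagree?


F1 = ((s OR (r AND q)) XOR ((p XOR s) AND (p AND s)))
F2 = (((p OR NOT p) XOR NOT s) AND ((t IMPLIES t) IMPLIES NOT u))
Evaluate both on each of 64 rows (bits = p,q,r,s,t,u):
  row 0 [000000]: F1=0 F2=0 -> 0
  row 1 [000001]: F1=0 F2=0 -> 0
  row 2 [000010]: F1=0 F2=0 -> 0
  row 3 [000011]: F1=0 F2=0 -> 0
  row 4 [000100]: F1=1 F2=1 -> 0
  (every remaining row is evaluated the same way; all 64 results are listed next)
Full result column, 8 rows per line (p,q,r fixed per line; s,t,u runs 000..111 left to right):
  rows 0-7 [p,q,r=000]: 00000101  (ones: 2)
  rows 8-15 [p,q,r=001]: 00000101  (ones: 2)
  rows 16-23 [p,q,r=010]: 00000101  (ones: 2)
  rows 24-31 [p,q,r=011]: 11110101  (ones: 6)
  rows 32-39 [p,q,r=100]: 00000101  (ones: 2)
  rows 40-47 [p,q,r=101]: 00000101  (ones: 2)
  rows 48-55 [p,q,r=110]: 00000101  (ones: 2)
  rows 56-63 [p,q,r=111]: 11110101  (ones: 6)
Disagreements = 2+2+2+6+2+2+2+6 = 24

24


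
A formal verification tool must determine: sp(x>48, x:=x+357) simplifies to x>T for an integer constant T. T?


Formula: sp(P, x:=E) = exists old_x. (x = E[old_x/x]) AND P[old_x/x] (old_x is the value of x before the assignment; eliminate old_x by solving x = E[old_x/x] for old_x)
Step 1: Precondition P: x>48, i.e. old_x > 48
Step 2: Assignment gives x = old_x + 357, so old_x = x - 357
Step 3: Substitute into P: x - 357 > 48
Step 4: Simplify: x > 48+357 = 405

405


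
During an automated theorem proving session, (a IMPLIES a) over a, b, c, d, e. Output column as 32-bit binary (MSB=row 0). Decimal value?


Formula: (a IMPLIES a) over a, b, c, d, e (32 rows)
Evaluate each row (bits = a,b,c,d,e, MSB first):
  row 0 [00000]: (0 IMPLIES 0) -> 1
  row 1 [00001]: (0 IMPLIES 0) -> 1
  row 2 [00010]: (0 IMPLIES 0) -> 1
  row 3 [00011]: (0 IMPLIES 0) -> 1
  row 4 [00100]: (0 IMPLIES 0) -> 1
  row 5 [00101]: (0 IMPLIES 0) -> 1
  row 6 [00110]: (0 IMPLIES 0) -> 1
  row 7 [00111]: (0 IMPLIES 0) -> 1
  row 8 [01000]: (0 IMPLIES 0) -> 1
  row 9 [01001]: (0 IMPLIES 0) -> 1
  row 10 [01010]: (0 IMPLIES 0) -> 1
  row 11 [01011]: (0 IMPLIES 0) -> 1
  row 12 [01100]: (0 IMPLIES 0) -> 1
  row 13 [01101]: (0 IMPLIES 0) -> 1
  row 14 [01110]: (0 IMPLIES 0) -> 1
  row 15 [01111]: (0 IMPLIES 0) -> 1
  row 16 [10000]: (1 IMPLIES 1) -> 1
  row 17 [10001]: (1 IMPLIES 1) -> 1
  row 18 [10010]: (1 IMPLIES 1) -> 1
  row 19 [10011]: (1 IMPLIES 1) -> 1
  row 20 [10100]: (1 IMPLIES 1) -> 1
  row 21 [10101]: (1 IMPLIES 1) -> 1
  row 22 [10110]: (1 IMPLIES 1) -> 1
  row 23 [10111]: (1 IMPLIES 1) -> 1
  row 24 [11000]: (1 IMPLIES 1) -> 1
  row 25 [11001]: (1 IMPLIES 1) -> 1
  row 26 [11010]: (1 IMPLIES 1) -> 1
  row 27 [11011]: (1 IMPLIES 1) -> 1
  row 28 [11100]: (1 IMPLIES 1) -> 1
  row 29 [11101]: (1 IMPLIES 1) -> 1
  row 30 [11110]: (1 IMPLIES 1) -> 1
  row 31 [11111]: (1 IMPLIES 1) -> 1
Full result column, 4 rows per line (a,b,c fixed per line; d,e runs 00..11 left to right):
  rows 0-3 [a,b,c=000]: 1111  = hex F
  rows 4-7 [a,b,c=001]: 1111  = hex F
  rows 8-11 [a,b,c=010]: 1111  = hex F
  rows 12-15 [a,b,c=011]: 1111  = hex F
  rows 16-19 [a,b,c=100]: 1111  = hex F
  rows 20-23 [a,b,c=101]: 1111  = hex F
  rows 24-27 [a,b,c=110]: 1111  = hex F
  rows 28-31 [a,b,c=111]: 1111  = hex F
Output column (row 0 .. row 31) = 11111111111111111111111111111111
Output column grouped in 4s = 1111 1111 1111 1111 1111 1111 1111 1111 = 0xFFFFFFFF
Convert to decimal digit by digit (value = value*16 + digit):
  F -> 15
  15*16 + 15 (F) = 255
  255*16 + 15 (F) = 4095
  4095*16 + 15 (F) = 65535
  65535*16 + 15 (F) = 1048575
  1048575*16 + 15 (F) = 16777215
  16777215*16 + 15 (F) = 268435455
  268435455*16 + 15 (F) = 4294967295
Decimal = 4294967295

4294967295
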